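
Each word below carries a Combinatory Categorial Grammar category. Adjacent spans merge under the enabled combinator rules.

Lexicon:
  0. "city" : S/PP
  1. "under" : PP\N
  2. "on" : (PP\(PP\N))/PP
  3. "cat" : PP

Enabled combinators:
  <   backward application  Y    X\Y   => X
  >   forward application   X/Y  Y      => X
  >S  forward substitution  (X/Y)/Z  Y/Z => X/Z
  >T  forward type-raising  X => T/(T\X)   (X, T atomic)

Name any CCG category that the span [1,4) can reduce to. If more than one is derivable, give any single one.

[0,4] S   >
  [0,1] "city" : S/PP
  [1,4] PP   <
    [1,2] "under" : PP\N
    [2,4] PP\(PP\N)   >
      [2,3] "on" : (PP\(PP\N))/PP
      [3,4] "cat" : PP

PP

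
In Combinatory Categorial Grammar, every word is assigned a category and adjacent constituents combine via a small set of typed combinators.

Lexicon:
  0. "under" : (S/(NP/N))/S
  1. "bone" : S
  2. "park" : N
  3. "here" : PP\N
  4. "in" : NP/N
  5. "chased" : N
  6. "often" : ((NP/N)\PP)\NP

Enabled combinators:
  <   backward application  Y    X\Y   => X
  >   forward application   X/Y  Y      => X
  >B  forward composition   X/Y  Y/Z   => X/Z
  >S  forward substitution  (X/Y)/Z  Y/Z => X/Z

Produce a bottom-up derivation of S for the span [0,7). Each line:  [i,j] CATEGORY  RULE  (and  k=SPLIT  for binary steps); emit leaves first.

[0,7] S   >
  [0,2] S/(NP/N)   >
    [0,1] "under" : (S/(NP/N))/S
    [1,2] "bone" : S
  [2,7] NP/N   <
    [2,4] PP   <
      [2,3] "park" : N
      [3,4] "here" : PP\N
    [4,7] (NP/N)\PP   <
      [4,6] NP   >
        [4,5] "in" : NP/N
        [5,6] "chased" : N
      [6,7] "often" : ((NP/N)\PP)\NP

[0,1] (S/(NP/N))/S  lex  "under"
[1,2] S  lex  "bone"
[0,2] S/(NP/N)  >  k=1
[2,3] N  lex  "park"
[3,4] PP\N  lex  "here"
[2,4] PP  <  k=3
[4,5] NP/N  lex  "in"
[5,6] N  lex  "chased"
[4,6] NP  >  k=5
[6,7] ((NP/N)\PP)\NP  lex  "often"
[4,7] (NP/N)\PP  <  k=6
[2,7] NP/N  <  k=4
[0,7] S  >  k=2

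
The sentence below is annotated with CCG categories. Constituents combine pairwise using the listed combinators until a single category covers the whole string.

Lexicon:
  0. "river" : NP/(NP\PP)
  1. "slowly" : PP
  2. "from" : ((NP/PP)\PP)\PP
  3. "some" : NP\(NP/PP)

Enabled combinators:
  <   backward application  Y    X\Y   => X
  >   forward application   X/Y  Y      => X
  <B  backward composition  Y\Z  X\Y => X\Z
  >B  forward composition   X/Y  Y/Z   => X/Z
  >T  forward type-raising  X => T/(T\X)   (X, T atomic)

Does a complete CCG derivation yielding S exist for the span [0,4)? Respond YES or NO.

NO

NP/(NP\PP) PP ((NP/PP)\PP)\PP NP\(NP/PP)
CKY chart[0,4] = {N/(N\NP), NP, NP/(NP\NP), PP/(PP\NP), S/(S\NP)}; S ∉ chart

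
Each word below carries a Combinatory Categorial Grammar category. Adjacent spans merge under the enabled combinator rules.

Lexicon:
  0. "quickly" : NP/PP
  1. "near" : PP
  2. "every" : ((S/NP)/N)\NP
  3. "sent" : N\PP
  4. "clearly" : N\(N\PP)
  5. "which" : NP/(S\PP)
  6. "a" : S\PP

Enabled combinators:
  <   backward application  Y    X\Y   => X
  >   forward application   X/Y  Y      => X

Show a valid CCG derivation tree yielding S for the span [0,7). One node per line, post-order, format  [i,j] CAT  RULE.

[0,1] NP/PP  lex  "quickly"
[1,2] PP  lex  "near"
[0,2] NP  >  k=1
[2,3] ((S/NP)/N)\NP  lex  "every"
[0,3] (S/NP)/N  <  k=2
[3,4] N\PP  lex  "sent"
[4,5] N\(N\PP)  lex  "clearly"
[3,5] N  <  k=4
[0,5] S/NP  >  k=3
[5,6] NP/(S\PP)  lex  "which"
[6,7] S\PP  lex  "a"
[5,7] NP  >  k=6
[0,7] S  >  k=5

[0,7] S   >
  [0,5] S/NP   >
    [0,3] (S/NP)/N   <
      [0,2] NP   >
        [0,1] "quickly" : NP/PP
        [1,2] "near" : PP
      [2,3] "every" : ((S/NP)/N)\NP
    [3,5] N   <
      [3,4] "sent" : N\PP
      [4,5] "clearly" : N\(N\PP)
  [5,7] NP   >
    [5,6] "which" : NP/(S\PP)
    [6,7] "a" : S\PP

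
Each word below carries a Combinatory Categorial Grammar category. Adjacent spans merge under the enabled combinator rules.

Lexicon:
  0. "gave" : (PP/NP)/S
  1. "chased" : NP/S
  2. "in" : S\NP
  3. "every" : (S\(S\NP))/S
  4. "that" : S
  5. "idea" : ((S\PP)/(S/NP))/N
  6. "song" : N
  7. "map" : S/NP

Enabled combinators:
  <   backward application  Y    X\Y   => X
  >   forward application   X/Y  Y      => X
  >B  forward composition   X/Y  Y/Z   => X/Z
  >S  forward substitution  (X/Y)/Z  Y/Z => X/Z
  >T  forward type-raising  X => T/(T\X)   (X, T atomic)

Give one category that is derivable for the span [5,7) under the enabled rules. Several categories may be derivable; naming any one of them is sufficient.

[0,8] S   <
  [0,5] PP   >
    [0,2] PP/S   >S
      [0,1] "gave" : (PP/NP)/S
      [1,2] "chased" : NP/S
    [2,5] S   <
      [2,3] "in" : S\NP
      [3,5] S\(S\NP)   >
        [3,4] "every" : (S\(S\NP))/S
        [4,5] "that" : S
  [5,8] S\PP   >
    [5,7] (S\PP)/(S/NP)   >
      [5,6] "idea" : ((S\PP)/(S/NP))/N
      [6,7] "song" : N
    [7,8] "map" : S/NP

(S\PP)/(S/NP)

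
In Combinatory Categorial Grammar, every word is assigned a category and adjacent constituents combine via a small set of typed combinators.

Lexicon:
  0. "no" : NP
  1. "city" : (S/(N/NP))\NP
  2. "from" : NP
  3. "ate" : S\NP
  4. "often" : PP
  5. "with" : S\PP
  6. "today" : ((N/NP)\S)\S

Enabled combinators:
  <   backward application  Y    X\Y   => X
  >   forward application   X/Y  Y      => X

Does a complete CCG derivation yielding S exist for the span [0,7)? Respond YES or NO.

[0,7] S   >
  [0,2] S/(N/NP)   <
    [0,1] "no" : NP
    [1,2] "city" : (S/(N/NP))\NP
  [2,7] N/NP   <
    [2,4] S   <
      [2,3] "from" : NP
      [3,4] "ate" : S\NP
    [4,7] (N/NP)\S   <
      [4,6] S   <
        [4,5] "often" : PP
        [5,6] "with" : S\PP
      [6,7] "today" : ((N/NP)\S)\S

YES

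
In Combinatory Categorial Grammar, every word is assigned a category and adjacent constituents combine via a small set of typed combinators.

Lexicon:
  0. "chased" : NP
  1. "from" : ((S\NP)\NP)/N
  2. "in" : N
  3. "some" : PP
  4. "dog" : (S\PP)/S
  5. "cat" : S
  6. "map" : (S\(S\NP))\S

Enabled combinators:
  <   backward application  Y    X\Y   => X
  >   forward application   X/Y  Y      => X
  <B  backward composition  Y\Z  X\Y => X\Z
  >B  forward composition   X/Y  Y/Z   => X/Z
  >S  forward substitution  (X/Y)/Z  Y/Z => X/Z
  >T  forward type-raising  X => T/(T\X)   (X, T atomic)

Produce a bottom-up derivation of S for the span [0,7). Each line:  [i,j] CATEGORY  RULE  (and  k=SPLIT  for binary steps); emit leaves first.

[0,1] NP  lex  "chased"
[1,2] ((S\NP)\NP)/N  lex  "from"
[2,3] N  lex  "in"
[1,3] (S\NP)\NP  >  k=2
[0,3] S\NP  <  k=1
[3,4] PP  lex  "some"
[4,5] (S\PP)/S  lex  "dog"
[5,6] S  lex  "cat"
[4,6] S\PP  >  k=5
[3,6] S  <  k=4
[6,7] (S\(S\NP))\S  lex  "map"
[3,7] S\(S\NP)  <  k=6
[0,7] S  <  k=3

[0,7] S   <
  [0,3] S\NP   <
    [0,1] "chased" : NP
    [1,3] (S\NP)\NP   >
      [1,2] "from" : ((S\NP)\NP)/N
      [2,3] "in" : N
  [3,7] S\(S\NP)   <
    [3,6] S   <
      [3,4] "some" : PP
      [4,6] S\PP   >
        [4,5] "dog" : (S\PP)/S
        [5,6] "cat" : S
    [6,7] "map" : (S\(S\NP))\S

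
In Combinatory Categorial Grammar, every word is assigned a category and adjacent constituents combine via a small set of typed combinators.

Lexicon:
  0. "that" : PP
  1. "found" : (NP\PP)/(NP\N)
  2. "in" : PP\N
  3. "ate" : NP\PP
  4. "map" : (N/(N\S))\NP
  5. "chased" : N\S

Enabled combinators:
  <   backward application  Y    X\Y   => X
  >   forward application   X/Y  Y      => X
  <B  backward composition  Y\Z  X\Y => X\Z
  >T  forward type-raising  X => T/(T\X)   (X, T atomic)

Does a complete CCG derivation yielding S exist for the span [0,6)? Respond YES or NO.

PP (NP\PP)/(NP\N) PP\N NP\PP (N/(N\S))\NP N\S
CKY chart[0,6] = {N, N/(N\N), NP/(NP\N), PP/(PP\N), S/(S\N)}; S ∉ chart

NO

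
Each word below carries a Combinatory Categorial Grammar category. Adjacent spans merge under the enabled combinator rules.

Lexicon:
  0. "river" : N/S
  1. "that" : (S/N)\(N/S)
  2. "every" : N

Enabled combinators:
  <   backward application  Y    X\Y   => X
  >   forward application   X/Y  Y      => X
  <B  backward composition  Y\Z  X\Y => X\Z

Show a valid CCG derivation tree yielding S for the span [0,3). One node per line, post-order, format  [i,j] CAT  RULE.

[0,3] S   >
  [0,2] S/N   <
    [0,1] "river" : N/S
    [1,2] "that" : (S/N)\(N/S)
  [2,3] "every" : N

[0,1] N/S  lex  "river"
[1,2] (S/N)\(N/S)  lex  "that"
[0,2] S/N  <  k=1
[2,3] N  lex  "every"
[0,3] S  >  k=2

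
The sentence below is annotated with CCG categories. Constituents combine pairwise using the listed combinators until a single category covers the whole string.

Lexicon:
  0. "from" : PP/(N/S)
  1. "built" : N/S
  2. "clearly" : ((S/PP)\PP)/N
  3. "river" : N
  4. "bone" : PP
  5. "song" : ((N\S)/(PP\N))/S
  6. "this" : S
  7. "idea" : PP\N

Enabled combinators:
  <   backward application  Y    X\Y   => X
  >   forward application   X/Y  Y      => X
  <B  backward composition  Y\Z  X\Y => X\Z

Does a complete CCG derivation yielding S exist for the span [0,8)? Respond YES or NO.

PP/(N/S) N/S ((S/PP)\PP)/N N PP ((N\S)/(PP\N))/S S PP\N
CKY chart[0,8] = {N}; S ∉ chart

NO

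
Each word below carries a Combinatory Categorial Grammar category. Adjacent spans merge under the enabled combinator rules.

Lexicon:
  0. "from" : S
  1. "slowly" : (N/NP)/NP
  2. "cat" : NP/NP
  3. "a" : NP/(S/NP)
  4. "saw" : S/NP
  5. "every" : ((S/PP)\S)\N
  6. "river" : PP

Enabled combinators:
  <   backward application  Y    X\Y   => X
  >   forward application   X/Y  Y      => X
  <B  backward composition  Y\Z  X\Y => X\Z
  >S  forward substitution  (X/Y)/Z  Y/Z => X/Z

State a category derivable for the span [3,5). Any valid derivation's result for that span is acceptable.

NP

[0,7] S   >
  [0,6] S/PP   <
    [0,1] "from" : S
    [1,6] (S/PP)\S   <
      [1,5] N   >
        [1,3] N/NP   >S
          [1,2] "slowly" : (N/NP)/NP
          [2,3] "cat" : NP/NP
        [3,5] NP   >
          [3,4] "a" : NP/(S/NP)
          [4,5] "saw" : S/NP
      [5,6] "every" : ((S/PP)\S)\N
  [6,7] "river" : PP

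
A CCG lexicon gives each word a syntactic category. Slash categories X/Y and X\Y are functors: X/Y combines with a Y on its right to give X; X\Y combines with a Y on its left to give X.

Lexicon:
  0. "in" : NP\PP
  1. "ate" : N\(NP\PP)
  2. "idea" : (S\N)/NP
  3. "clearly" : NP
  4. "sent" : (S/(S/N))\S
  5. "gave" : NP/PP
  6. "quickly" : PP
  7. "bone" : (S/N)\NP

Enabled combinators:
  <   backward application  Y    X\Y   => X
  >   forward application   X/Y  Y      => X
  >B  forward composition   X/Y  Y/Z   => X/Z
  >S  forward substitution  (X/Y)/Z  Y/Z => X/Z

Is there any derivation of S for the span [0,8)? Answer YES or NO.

YES

[0,8] S   >
  [0,5] S/(S/N)   <
    [0,4] S   <
      [0,2] N   <
        [0,1] "in" : NP\PP
        [1,2] "ate" : N\(NP\PP)
      [2,4] S\N   >
        [2,3] "idea" : (S\N)/NP
        [3,4] "clearly" : NP
    [4,5] "sent" : (S/(S/N))\S
  [5,8] S/N   <
    [5,7] NP   >
      [5,6] "gave" : NP/PP
      [6,7] "quickly" : PP
    [7,8] "bone" : (S/N)\NP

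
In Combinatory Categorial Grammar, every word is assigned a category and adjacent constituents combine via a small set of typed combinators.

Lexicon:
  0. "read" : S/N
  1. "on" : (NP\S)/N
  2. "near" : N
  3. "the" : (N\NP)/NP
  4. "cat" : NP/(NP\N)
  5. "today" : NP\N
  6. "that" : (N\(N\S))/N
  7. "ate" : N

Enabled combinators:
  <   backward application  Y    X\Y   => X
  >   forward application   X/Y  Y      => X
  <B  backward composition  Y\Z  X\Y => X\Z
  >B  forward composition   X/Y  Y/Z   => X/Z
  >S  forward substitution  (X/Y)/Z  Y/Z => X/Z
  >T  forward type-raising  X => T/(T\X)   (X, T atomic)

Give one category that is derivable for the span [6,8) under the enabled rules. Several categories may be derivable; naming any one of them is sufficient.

[0,8] S   >
  [0,1] "read" : S/N
  [1,8] N   <
    [1,6] N\S   <B
      [1,3] NP\S   >
        [1,2] "on" : (NP\S)/N
        [2,3] "near" : N
      [3,6] N\NP   >
        [3,4] "the" : (N\NP)/NP
        [4,6] NP   >
          [4,5] "cat" : NP/(NP\N)
          [5,6] "today" : NP\N
    [6,8] N\(N\S)   >
      [6,7] "that" : (N\(N\S))/N
      [7,8] "ate" : N

N\(N\S)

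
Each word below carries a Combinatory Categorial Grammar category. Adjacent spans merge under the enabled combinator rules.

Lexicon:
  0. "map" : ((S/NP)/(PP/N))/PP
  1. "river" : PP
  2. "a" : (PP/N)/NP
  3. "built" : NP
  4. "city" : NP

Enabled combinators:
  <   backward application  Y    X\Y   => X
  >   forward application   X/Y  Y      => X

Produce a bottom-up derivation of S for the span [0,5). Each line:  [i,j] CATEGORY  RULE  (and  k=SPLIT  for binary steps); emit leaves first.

[0,1] ((S/NP)/(PP/N))/PP  lex  "map"
[1,2] PP  lex  "river"
[0,2] (S/NP)/(PP/N)  >  k=1
[2,3] (PP/N)/NP  lex  "a"
[3,4] NP  lex  "built"
[2,4] PP/N  >  k=3
[0,4] S/NP  >  k=2
[4,5] NP  lex  "city"
[0,5] S  >  k=4

[0,5] S   >
  [0,4] S/NP   >
    [0,2] (S/NP)/(PP/N)   >
      [0,1] "map" : ((S/NP)/(PP/N))/PP
      [1,2] "river" : PP
    [2,4] PP/N   >
      [2,3] "a" : (PP/N)/NP
      [3,4] "built" : NP
  [4,5] "city" : NP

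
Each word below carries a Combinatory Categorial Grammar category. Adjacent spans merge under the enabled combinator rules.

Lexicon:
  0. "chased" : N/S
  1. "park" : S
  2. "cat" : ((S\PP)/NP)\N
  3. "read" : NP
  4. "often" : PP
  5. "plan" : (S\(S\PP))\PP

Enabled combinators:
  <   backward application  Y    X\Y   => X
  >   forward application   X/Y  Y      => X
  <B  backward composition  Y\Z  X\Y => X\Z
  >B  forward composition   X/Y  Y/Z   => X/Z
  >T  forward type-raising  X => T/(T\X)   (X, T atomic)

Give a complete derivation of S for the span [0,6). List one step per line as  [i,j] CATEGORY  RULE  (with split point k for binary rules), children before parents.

[0,1] N/S  lex  "chased"
[1,2] S  lex  "park"
[0,2] N  >  k=1
[2,3] ((S\PP)/NP)\N  lex  "cat"
[0,3] (S\PP)/NP  <  k=2
[3,4] NP  lex  "read"
[0,4] S\PP  >  k=3
[4,5] PP  lex  "often"
[5,6] (S\(S\PP))\PP  lex  "plan"
[4,6] S\(S\PP)  <  k=5
[0,6] S  <  k=4

[0,6] S   <
  [0,4] S\PP   >
    [0,3] (S\PP)/NP   <
      [0,2] N   >
        [0,1] "chased" : N/S
        [1,2] "park" : S
      [2,3] "cat" : ((S\PP)/NP)\N
    [3,4] "read" : NP
  [4,6] S\(S\PP)   <
    [4,5] "often" : PP
    [5,6] "plan" : (S\(S\PP))\PP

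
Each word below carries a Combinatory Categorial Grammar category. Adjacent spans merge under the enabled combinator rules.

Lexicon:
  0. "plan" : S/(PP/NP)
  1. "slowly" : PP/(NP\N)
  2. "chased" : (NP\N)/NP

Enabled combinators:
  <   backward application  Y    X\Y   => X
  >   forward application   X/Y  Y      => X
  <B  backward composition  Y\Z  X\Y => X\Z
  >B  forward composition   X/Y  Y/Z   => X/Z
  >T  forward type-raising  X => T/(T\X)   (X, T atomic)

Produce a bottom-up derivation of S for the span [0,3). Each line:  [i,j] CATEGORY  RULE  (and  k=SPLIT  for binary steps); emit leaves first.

[0,1] S/(PP/NP)  lex  "plan"
[1,2] PP/(NP\N)  lex  "slowly"
[2,3] (NP\N)/NP  lex  "chased"
[1,3] PP/NP  >B  k=2
[0,3] S  >  k=1

[0,3] S   >
  [0,1] "plan" : S/(PP/NP)
  [1,3] PP/NP   >B
    [1,2] "slowly" : PP/(NP\N)
    [2,3] "chased" : (NP\N)/NP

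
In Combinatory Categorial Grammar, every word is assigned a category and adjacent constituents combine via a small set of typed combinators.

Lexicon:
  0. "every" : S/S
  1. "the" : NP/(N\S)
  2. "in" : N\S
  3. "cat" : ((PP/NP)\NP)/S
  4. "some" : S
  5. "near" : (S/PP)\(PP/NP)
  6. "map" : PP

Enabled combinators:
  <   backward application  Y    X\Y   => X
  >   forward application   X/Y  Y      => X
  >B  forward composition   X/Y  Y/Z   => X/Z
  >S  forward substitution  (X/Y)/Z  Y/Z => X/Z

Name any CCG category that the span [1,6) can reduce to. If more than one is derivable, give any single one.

[0,7] S   >
  [0,6] S/PP   >B
    [0,1] "every" : S/S
    [1,6] S/PP   <
      [1,5] PP/NP   <
        [1,3] NP   >
          [1,2] "the" : NP/(N\S)
          [2,3] "in" : N\S
        [3,5] (PP/NP)\NP   >
          [3,4] "cat" : ((PP/NP)\NP)/S
          [4,5] "some" : S
      [5,6] "near" : (S/PP)\(PP/NP)
  [6,7] "map" : PP

S/PP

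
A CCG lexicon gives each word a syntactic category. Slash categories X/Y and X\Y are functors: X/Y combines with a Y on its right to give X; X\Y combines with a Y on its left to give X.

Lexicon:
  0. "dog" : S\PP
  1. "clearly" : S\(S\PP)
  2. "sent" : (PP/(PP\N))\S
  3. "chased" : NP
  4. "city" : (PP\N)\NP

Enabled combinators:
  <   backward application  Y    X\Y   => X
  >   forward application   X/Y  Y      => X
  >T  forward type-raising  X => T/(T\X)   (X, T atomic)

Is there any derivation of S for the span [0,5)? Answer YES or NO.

NO

S\PP S\(S\PP) (PP/(PP\N))\S NP (PP\N)\NP
CKY chart[0,5] = {N/(N\PP), NP/(NP\PP), PP, PP/(PP\PP), S/(S\PP)}; S ∉ chart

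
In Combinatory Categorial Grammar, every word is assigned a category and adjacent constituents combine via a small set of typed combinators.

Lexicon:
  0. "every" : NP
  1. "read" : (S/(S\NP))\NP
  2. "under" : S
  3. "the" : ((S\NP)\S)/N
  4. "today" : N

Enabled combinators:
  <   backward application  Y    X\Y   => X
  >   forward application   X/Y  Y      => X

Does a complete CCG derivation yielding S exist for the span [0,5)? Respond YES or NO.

YES

[0,5] S   >
  [0,2] S/(S\NP)   <
    [0,1] "every" : NP
    [1,2] "read" : (S/(S\NP))\NP
  [2,5] S\NP   <
    [2,3] "under" : S
    [3,5] (S\NP)\S   >
      [3,4] "the" : ((S\NP)\S)/N
      [4,5] "today" : N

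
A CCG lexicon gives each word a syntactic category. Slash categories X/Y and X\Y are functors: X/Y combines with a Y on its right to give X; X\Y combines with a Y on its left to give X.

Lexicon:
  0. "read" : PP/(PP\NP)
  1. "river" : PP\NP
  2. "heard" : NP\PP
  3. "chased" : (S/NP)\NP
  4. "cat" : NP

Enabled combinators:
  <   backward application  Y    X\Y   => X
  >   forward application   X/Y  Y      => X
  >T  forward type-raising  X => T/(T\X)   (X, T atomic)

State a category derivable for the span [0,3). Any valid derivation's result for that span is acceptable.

[0,5] S   >
  [0,4] S/NP   <
    [0,3] NP   <
      [0,2] PP   >
        [0,1] "read" : PP/(PP\NP)
        [1,2] "river" : PP\NP
      [2,3] "heard" : NP\PP
    [3,4] "chased" : (S/NP)\NP
  [4,5] "cat" : NP

NP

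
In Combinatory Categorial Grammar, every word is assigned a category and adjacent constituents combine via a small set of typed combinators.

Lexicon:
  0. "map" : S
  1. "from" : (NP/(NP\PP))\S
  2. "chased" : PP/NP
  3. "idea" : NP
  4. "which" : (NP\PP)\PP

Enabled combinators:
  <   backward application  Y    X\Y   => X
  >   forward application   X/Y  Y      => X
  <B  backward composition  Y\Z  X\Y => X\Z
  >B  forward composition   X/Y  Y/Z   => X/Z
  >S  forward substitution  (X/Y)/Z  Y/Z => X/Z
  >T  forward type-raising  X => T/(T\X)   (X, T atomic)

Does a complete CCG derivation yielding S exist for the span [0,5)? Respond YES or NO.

S (NP/(NP\PP))\S PP/NP NP (NP\PP)\PP
CKY chart[0,5] = {N/(N\NP), NP, NP/(NP\NP), PP/(PP\NP), S/(S\NP)}; S ∉ chart

NO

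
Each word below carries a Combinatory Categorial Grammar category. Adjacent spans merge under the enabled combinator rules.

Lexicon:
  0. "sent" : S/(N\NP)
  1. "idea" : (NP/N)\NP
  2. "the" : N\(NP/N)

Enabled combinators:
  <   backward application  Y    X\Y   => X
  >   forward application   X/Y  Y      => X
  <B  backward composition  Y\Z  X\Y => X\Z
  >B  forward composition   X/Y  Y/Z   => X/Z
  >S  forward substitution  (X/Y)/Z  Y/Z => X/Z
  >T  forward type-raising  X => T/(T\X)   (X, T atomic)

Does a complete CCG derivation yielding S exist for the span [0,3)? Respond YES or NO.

YES

[0,3] S   >
  [0,1] "sent" : S/(N\NP)
  [1,3] N\NP   <B
    [1,2] "idea" : (NP/N)\NP
    [2,3] "the" : N\(NP/N)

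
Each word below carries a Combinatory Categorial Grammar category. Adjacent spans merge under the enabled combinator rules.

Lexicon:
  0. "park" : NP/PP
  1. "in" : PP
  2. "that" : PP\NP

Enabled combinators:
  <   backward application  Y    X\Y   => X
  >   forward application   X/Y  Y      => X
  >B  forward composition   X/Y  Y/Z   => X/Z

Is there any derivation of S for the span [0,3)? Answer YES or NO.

NP/PP PP PP\NP
CKY chart[0,3] = {PP}; S ∉ chart

NO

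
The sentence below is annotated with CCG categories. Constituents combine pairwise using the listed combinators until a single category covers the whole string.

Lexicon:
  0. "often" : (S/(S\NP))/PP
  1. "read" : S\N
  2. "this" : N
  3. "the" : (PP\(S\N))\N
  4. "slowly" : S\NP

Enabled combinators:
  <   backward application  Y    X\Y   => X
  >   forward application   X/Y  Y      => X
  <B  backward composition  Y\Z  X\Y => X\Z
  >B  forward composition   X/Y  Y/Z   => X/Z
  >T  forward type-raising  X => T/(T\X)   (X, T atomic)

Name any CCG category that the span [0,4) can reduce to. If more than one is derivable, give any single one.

[0,5] S   >
  [0,4] S/(S\NP)   >
    [0,1] "often" : (S/(S\NP))/PP
    [1,4] PP   <
      [1,2] "read" : S\N
      [2,4] PP\(S\N)   <
        [2,3] "this" : N
        [3,4] "the" : (PP\(S\N))\N
  [4,5] "slowly" : S\NP

S/(S\NP)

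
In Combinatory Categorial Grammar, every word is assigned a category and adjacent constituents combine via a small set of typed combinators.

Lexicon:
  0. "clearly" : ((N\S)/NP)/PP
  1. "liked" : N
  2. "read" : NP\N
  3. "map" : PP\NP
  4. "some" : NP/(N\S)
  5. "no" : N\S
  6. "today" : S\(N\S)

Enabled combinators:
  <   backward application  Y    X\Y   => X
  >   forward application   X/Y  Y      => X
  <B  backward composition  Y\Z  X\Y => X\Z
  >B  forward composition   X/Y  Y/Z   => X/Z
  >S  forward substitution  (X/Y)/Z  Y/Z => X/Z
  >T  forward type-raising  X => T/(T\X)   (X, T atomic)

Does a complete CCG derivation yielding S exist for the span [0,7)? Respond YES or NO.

YES

[0,7] S   <
  [0,6] N\S   >
    [0,4] (N\S)/NP   >
      [0,1] "clearly" : ((N\S)/NP)/PP
      [1,4] PP   >
        [1,2] PP/(PP\N)   >T
          [1,2] "liked" : N
        [2,4] PP\N   <B
          [2,3] "read" : NP\N
          [3,4] "map" : PP\NP
    [4,6] NP   >
      [4,5] "some" : NP/(N\S)
      [5,6] "no" : N\S
  [6,7] "today" : S\(N\S)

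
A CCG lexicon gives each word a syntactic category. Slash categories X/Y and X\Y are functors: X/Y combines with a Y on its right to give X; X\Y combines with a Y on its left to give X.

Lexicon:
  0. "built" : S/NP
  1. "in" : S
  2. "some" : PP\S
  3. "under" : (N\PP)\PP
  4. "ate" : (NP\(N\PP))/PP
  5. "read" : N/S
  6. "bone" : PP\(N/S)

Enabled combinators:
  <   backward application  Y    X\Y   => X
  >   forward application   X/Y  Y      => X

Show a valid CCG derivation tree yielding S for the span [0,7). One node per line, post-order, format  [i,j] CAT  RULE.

[0,7] S   >
  [0,1] "built" : S/NP
  [1,7] NP   <
    [1,4] N\PP   <
      [1,3] PP   <
        [1,2] "in" : S
        [2,3] "some" : PP\S
      [3,4] "under" : (N\PP)\PP
    [4,7] NP\(N\PP)   >
      [4,5] "ate" : (NP\(N\PP))/PP
      [5,7] PP   <
        [5,6] "read" : N/S
        [6,7] "bone" : PP\(N/S)

[0,1] S/NP  lex  "built"
[1,2] S  lex  "in"
[2,3] PP\S  lex  "some"
[1,3] PP  <  k=2
[3,4] (N\PP)\PP  lex  "under"
[1,4] N\PP  <  k=3
[4,5] (NP\(N\PP))/PP  lex  "ate"
[5,6] N/S  lex  "read"
[6,7] PP\(N/S)  lex  "bone"
[5,7] PP  <  k=6
[4,7] NP\(N\PP)  >  k=5
[1,7] NP  <  k=4
[0,7] S  >  k=1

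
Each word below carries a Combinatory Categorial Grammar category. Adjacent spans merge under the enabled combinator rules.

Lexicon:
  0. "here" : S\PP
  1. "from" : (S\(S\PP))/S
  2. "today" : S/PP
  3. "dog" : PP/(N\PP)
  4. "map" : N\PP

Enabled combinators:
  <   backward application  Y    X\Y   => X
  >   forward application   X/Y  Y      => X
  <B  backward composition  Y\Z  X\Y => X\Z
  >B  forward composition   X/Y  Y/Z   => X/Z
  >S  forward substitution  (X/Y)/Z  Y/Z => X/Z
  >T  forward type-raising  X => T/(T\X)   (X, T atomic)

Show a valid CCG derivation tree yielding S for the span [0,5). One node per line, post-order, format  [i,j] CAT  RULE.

[0,1] S\PP  lex  "here"
[1,2] (S\(S\PP))/S  lex  "from"
[2,3] S/PP  lex  "today"
[3,4] PP/(N\PP)  lex  "dog"
[4,5] N\PP  lex  "map"
[3,5] PP  >  k=4
[2,5] S  >  k=3
[1,5] S\(S\PP)  >  k=2
[0,5] S  <  k=1

[0,5] S   <
  [0,1] "here" : S\PP
  [1,5] S\(S\PP)   >
    [1,2] "from" : (S\(S\PP))/S
    [2,5] S   >
      [2,3] "today" : S/PP
      [3,5] PP   >
        [3,4] "dog" : PP/(N\PP)
        [4,5] "map" : N\PP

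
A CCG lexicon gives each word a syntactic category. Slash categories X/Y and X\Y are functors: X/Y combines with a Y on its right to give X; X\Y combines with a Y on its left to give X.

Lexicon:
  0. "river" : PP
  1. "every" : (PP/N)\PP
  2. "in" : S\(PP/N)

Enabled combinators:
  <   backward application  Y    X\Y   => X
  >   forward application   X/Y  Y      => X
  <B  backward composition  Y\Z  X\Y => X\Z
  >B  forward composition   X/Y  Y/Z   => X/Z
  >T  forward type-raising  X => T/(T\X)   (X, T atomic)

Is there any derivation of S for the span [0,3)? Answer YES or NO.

YES

[0,3] S   <
  [0,1] "river" : PP
  [1,3] S\PP   <B
    [1,2] "every" : (PP/N)\PP
    [2,3] "in" : S\(PP/N)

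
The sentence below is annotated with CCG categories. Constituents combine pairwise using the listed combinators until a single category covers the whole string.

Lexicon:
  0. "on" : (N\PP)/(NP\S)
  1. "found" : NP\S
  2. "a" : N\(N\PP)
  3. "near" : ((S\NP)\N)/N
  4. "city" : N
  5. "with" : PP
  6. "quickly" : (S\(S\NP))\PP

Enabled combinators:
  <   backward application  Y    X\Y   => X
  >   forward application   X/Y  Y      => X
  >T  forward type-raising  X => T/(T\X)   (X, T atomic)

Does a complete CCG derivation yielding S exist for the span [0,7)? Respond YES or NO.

[0,7] S   <
  [0,5] S\NP   <
    [0,3] N   <
      [0,2] N\PP   >
        [0,1] "on" : (N\PP)/(NP\S)
        [1,2] "found" : NP\S
      [2,3] "a" : N\(N\PP)
    [3,5] (S\NP)\N   >
      [3,4] "near" : ((S\NP)\N)/N
      [4,5] "city" : N
  [5,7] S\(S\NP)   <
    [5,6] "with" : PP
    [6,7] "quickly" : (S\(S\NP))\PP

YES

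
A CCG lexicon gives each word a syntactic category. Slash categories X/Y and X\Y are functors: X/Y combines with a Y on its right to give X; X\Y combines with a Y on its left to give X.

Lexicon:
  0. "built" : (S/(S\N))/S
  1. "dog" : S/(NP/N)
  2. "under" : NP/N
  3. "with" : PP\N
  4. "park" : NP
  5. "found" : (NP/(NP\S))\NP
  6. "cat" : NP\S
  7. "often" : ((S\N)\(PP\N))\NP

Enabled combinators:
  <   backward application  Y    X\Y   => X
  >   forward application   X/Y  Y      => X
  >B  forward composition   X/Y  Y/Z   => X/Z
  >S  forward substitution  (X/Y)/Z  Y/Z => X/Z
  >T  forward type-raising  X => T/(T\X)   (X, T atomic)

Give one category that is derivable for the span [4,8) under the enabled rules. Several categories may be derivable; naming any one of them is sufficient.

(S\N)\(PP\N)

[0,8] S   >
  [0,3] S/(S\N)   >
    [0,1] "built" : (S/(S\N))/S
    [1,3] S   >
      [1,2] "dog" : S/(NP/N)
      [2,3] "under" : NP/N
  [3,8] S\N   <
    [3,4] "with" : PP\N
    [4,8] (S\N)\(PP\N)   <
      [4,7] NP   >
        [4,6] NP/(NP\S)   <
          [4,5] "park" : NP
          [5,6] "found" : (NP/(NP\S))\NP
        [6,7] "cat" : NP\S
      [7,8] "often" : ((S\N)\(PP\N))\NP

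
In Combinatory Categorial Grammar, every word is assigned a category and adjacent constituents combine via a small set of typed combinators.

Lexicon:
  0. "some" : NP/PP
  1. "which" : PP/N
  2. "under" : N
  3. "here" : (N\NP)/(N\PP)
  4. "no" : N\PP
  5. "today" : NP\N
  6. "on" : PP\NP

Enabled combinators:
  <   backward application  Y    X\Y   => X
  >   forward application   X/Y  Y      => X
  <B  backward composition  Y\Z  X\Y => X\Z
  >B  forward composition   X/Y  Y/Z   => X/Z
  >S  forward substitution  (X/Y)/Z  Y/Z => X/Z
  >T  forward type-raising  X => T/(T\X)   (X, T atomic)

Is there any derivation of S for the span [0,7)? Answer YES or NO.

NP/PP PP/N N (N\NP)/(N\PP) N\PP NP\N PP\NP
CKY chart[0,7] = {N/(N\PP), NP/(NP\PP), PP, PP/(PP\PP), S/(S\PP)}; S ∉ chart

NO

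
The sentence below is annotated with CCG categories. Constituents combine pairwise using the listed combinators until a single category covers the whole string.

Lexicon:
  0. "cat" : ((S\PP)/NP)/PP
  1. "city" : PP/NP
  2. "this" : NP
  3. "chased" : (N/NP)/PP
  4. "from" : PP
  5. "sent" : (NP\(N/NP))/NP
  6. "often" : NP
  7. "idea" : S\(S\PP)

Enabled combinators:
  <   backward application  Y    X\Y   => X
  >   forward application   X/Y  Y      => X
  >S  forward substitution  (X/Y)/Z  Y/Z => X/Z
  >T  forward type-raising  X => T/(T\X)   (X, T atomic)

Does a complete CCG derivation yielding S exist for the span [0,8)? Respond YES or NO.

YES

[0,8] S   <
  [0,7] S\PP   >
    [0,3] (S\PP)/NP   >
      [0,1] "cat" : ((S\PP)/NP)/PP
      [1,3] PP   >
        [1,2] "city" : PP/NP
        [2,3] "this" : NP
    [3,7] NP   <
      [3,5] N/NP   >
        [3,4] "chased" : (N/NP)/PP
        [4,5] "from" : PP
      [5,7] NP\(N/NP)   >
        [5,6] "sent" : (NP\(N/NP))/NP
        [6,7] "often" : NP
  [7,8] "idea" : S\(S\PP)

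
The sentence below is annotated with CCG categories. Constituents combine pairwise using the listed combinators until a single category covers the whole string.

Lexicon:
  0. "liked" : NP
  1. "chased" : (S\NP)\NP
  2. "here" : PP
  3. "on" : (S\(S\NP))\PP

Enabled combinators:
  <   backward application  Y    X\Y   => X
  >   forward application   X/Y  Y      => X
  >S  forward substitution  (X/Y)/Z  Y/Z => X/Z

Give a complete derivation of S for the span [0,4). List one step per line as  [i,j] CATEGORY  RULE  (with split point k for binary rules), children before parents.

[0,4] S   <
  [0,2] S\NP   <
    [0,1] "liked" : NP
    [1,2] "chased" : (S\NP)\NP
  [2,4] S\(S\NP)   <
    [2,3] "here" : PP
    [3,4] "on" : (S\(S\NP))\PP

[0,1] NP  lex  "liked"
[1,2] (S\NP)\NP  lex  "chased"
[0,2] S\NP  <  k=1
[2,3] PP  lex  "here"
[3,4] (S\(S\NP))\PP  lex  "on"
[2,4] S\(S\NP)  <  k=3
[0,4] S  <  k=2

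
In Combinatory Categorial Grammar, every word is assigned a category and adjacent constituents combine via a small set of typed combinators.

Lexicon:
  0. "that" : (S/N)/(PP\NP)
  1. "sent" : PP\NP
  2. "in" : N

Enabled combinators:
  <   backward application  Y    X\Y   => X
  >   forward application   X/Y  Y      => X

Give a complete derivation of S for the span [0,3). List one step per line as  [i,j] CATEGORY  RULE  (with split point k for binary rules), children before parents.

[0,1] (S/N)/(PP\NP)  lex  "that"
[1,2] PP\NP  lex  "sent"
[0,2] S/N  >  k=1
[2,3] N  lex  "in"
[0,3] S  >  k=2

[0,3] S   >
  [0,2] S/N   >
    [0,1] "that" : (S/N)/(PP\NP)
    [1,2] "sent" : PP\NP
  [2,3] "in" : N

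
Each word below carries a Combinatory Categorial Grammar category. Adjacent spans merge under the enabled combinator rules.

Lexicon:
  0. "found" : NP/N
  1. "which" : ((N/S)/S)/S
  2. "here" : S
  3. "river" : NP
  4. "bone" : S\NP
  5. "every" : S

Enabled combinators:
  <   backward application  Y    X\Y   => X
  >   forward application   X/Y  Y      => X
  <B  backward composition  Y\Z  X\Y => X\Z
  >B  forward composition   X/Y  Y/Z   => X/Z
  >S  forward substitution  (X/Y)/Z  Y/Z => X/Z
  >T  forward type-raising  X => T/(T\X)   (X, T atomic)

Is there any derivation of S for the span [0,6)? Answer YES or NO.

NO

NP/N ((N/S)/S)/S S NP S\NP S
CKY chart[0,6] = {N/(N\NP), NP, NP/(NP\NP), NP/(N\N), NP/(S\S), PP/(PP\NP), S/(S\NP)}; S ∉ chart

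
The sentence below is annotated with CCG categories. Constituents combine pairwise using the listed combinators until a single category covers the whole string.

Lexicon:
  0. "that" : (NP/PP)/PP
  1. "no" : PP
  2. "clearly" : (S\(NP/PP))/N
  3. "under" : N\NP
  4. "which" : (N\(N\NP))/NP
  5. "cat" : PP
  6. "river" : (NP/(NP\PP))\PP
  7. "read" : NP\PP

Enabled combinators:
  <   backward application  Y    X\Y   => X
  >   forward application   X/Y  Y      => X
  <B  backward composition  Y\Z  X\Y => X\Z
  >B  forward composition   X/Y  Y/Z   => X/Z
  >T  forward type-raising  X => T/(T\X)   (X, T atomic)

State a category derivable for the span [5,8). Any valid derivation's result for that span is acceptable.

[0,8] S   <
  [0,2] NP/PP   >
    [0,1] "that" : (NP/PP)/PP
    [1,2] "no" : PP
  [2,8] S\(NP/PP)   >
    [2,3] "clearly" : (S\(NP/PP))/N
    [3,8] N   <
      [3,4] "under" : N\NP
      [4,8] N\(N\NP)   >
        [4,5] "which" : (N\(N\NP))/NP
        [5,8] NP   >
          [5,7] NP/(NP\PP)   <
            [5,6] "cat" : PP
            [6,7] "river" : (NP/(NP\PP))\PP
          [7,8] "read" : NP\PP

NP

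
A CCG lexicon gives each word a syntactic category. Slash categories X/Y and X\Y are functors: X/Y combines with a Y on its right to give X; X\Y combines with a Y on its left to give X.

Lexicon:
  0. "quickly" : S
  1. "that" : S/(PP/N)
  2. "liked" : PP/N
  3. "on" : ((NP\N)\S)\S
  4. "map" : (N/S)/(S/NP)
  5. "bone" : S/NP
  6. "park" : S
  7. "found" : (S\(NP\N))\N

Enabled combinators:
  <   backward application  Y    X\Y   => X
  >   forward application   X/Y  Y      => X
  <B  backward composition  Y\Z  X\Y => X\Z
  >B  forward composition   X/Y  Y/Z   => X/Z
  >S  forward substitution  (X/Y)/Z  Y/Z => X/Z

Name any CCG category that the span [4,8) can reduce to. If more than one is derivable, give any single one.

S\(NP\N)

[0,8] S   <
  [0,4] NP\N   <
    [0,1] "quickly" : S
    [1,4] (NP\N)\S   <
      [1,3] S   >
        [1,2] "that" : S/(PP/N)
        [2,3] "liked" : PP/N
      [3,4] "on" : ((NP\N)\S)\S
  [4,8] S\(NP\N)   <
    [4,7] N   >
      [4,6] N/S   >
        [4,5] "map" : (N/S)/(S/NP)
        [5,6] "bone" : S/NP
      [6,7] "park" : S
    [7,8] "found" : (S\(NP\N))\N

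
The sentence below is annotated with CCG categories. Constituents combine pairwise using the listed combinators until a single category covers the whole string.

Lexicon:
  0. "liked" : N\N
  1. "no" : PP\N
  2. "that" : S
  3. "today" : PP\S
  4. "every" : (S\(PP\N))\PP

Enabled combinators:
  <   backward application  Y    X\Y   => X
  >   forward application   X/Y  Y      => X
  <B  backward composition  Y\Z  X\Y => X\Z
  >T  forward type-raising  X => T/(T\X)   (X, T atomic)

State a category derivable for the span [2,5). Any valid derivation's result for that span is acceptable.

[0,5] S   <
  [0,2] PP\N   <B
    [0,1] "liked" : N\N
    [1,2] "no" : PP\N
  [2,5] S\(PP\N)   <
    [2,4] PP   <
      [2,3] "that" : S
      [3,4] "today" : PP\S
    [4,5] "every" : (S\(PP\N))\PP

S\(PP\N)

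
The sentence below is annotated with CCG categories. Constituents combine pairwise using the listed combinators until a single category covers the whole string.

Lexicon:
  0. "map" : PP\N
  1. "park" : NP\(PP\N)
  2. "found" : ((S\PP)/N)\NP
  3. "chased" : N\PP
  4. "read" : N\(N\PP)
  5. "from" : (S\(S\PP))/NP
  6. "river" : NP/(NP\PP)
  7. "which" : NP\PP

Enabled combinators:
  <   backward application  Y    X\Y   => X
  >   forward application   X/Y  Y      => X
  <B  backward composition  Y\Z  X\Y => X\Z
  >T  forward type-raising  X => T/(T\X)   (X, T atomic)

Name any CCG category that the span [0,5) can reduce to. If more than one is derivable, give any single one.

S\PP

[0,8] S   <
  [0,5] S\PP   >
    [0,3] (S\PP)/N   <
      [0,2] NP   <
        [0,1] "map" : PP\N
        [1,2] "park" : NP\(PP\N)
      [2,3] "found" : ((S\PP)/N)\NP
    [3,5] N   <
      [3,4] "chased" : N\PP
      [4,5] "read" : N\(N\PP)
  [5,8] S\(S\PP)   >
    [5,6] "from" : (S\(S\PP))/NP
    [6,8] NP   >
      [6,7] "river" : NP/(NP\PP)
      [7,8] "which" : NP\PP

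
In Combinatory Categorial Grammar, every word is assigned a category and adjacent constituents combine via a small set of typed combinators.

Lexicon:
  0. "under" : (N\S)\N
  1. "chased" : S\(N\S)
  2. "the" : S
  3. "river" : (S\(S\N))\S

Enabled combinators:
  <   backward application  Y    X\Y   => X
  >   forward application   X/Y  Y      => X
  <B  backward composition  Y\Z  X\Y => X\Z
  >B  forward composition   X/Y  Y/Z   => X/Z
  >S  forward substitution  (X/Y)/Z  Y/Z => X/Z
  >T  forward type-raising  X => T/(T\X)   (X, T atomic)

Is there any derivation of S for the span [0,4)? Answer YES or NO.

YES

[0,4] S   <
  [0,2] S\N   <B
    [0,1] "under" : (N\S)\N
    [1,2] "chased" : S\(N\S)
  [2,4] S\(S\N)   <
    [2,3] "the" : S
    [3,4] "river" : (S\(S\N))\S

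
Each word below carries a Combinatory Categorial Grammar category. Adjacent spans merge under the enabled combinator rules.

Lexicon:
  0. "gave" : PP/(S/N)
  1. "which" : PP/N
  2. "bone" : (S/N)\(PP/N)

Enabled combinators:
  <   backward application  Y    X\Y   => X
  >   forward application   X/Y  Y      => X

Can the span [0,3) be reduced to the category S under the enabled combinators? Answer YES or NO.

NO

PP/(S/N) PP/N (S/N)\(PP/N)
CKY chart[0,3] = {PP}; S ∉ chart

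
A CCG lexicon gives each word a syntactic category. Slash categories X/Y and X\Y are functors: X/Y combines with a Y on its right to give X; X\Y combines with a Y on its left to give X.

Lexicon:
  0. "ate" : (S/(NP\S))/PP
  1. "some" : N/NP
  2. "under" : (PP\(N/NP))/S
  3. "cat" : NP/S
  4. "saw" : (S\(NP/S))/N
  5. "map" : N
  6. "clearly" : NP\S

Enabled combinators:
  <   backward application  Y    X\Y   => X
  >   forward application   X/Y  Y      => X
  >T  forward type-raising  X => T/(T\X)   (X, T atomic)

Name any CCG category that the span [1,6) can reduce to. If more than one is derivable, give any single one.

PP

[0,7] S   >
  [0,6] S/(NP\S)   >
    [0,1] "ate" : (S/(NP\S))/PP
    [1,6] PP   <
      [1,2] "some" : N/NP
      [2,6] PP\(N/NP)   >
        [2,3] "under" : (PP\(N/NP))/S
        [3,6] S   <
          [3,4] "cat" : NP/S
          [4,6] S\(NP/S)   >
            [4,5] "saw" : (S\(NP/S))/N
            [5,6] "map" : N
  [6,7] "clearly" : NP\S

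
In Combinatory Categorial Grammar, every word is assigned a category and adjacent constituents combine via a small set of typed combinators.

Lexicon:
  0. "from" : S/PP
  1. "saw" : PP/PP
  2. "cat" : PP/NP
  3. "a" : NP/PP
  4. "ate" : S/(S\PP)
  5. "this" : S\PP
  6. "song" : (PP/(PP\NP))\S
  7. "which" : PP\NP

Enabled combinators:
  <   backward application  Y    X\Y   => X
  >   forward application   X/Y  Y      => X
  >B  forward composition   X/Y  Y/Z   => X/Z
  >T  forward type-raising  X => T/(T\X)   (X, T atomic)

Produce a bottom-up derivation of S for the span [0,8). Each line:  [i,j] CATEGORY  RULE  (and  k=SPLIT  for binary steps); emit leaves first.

[0,1] S/PP  lex  "from"
[1,2] PP/PP  lex  "saw"
[0,2] S/PP  >B  k=1
[2,3] PP/NP  lex  "cat"
[3,4] NP/PP  lex  "a"
[2,4] PP/PP  >B  k=3
[0,4] S/PP  >B  k=2
[4,5] S/(S\PP)  lex  "ate"
[5,6] S\PP  lex  "this"
[4,6] S  >  k=5
[6,7] (PP/(PP\NP))\S  lex  "song"
[4,7] PP/(PP\NP)  <  k=6
[7,8] PP\NP  lex  "which"
[4,8] PP  >  k=7
[0,8] S  >  k=4

[0,8] S   >
  [0,4] S/PP   >B
    [0,2] S/PP   >B
      [0,1] "from" : S/PP
      [1,2] "saw" : PP/PP
    [2,4] PP/PP   >B
      [2,3] "cat" : PP/NP
      [3,4] "a" : NP/PP
  [4,8] PP   >
    [4,7] PP/(PP\NP)   <
      [4,6] S   >
        [4,5] "ate" : S/(S\PP)
        [5,6] "this" : S\PP
      [6,7] "song" : (PP/(PP\NP))\S
    [7,8] "which" : PP\NP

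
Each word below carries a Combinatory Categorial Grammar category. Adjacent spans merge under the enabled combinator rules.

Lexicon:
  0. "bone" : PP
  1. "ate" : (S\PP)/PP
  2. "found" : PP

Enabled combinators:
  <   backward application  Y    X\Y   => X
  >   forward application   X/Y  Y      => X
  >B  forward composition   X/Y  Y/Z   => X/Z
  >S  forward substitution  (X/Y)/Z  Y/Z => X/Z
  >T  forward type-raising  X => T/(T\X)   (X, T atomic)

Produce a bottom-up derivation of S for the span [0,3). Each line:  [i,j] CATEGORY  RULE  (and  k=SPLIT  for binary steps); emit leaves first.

[0,1] PP  lex  "bone"
[1,2] (S\PP)/PP  lex  "ate"
[2,3] PP  lex  "found"
[1,3] S\PP  >  k=2
[0,3] S  <  k=1

[0,3] S   <
  [0,1] "bone" : PP
  [1,3] S\PP   >
    [1,2] "ate" : (S\PP)/PP
    [2,3] "found" : PP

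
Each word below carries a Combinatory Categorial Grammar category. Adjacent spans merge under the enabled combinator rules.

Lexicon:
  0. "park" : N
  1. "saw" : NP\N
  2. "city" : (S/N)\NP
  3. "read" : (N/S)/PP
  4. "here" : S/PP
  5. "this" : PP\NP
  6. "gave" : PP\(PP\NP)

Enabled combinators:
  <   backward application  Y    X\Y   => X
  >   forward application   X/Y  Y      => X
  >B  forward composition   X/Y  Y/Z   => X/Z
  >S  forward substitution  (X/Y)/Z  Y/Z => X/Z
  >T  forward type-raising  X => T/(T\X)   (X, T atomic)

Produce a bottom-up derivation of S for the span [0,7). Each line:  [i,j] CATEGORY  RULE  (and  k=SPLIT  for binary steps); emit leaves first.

[0,1] N  lex  "park"
[0,1] NP/(NP\N)  >T
[1,2] NP\N  lex  "saw"
[0,2] NP  >  k=1
[2,3] (S/N)\NP  lex  "city"
[0,3] S/N  <  k=2
[3,4] (N/S)/PP  lex  "read"
[4,5] S/PP  lex  "here"
[3,5] N/PP  >S  k=4
[5,6] PP\NP  lex  "this"
[6,7] PP\(PP\NP)  lex  "gave"
[5,7] PP  <  k=6
[3,7] N  >  k=5
[0,7] S  >  k=3

[0,7] S   >
  [0,3] S/N   <
    [0,2] NP   >
      [0,1] NP/(NP\N)   >T
        [0,1] "park" : N
      [1,2] "saw" : NP\N
    [2,3] "city" : (S/N)\NP
  [3,7] N   >
    [3,5] N/PP   >S
      [3,4] "read" : (N/S)/PP
      [4,5] "here" : S/PP
    [5,7] PP   <
      [5,6] "this" : PP\NP
      [6,7] "gave" : PP\(PP\NP)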